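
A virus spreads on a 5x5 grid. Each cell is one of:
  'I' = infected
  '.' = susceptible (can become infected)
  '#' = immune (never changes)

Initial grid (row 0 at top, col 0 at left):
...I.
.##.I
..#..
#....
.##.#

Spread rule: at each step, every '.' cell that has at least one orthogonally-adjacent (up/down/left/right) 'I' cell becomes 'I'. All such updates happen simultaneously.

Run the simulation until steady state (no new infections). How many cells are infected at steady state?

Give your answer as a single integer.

Step 0 (initial): 2 infected
Step 1: +4 new -> 6 infected
Step 2: +3 new -> 9 infected
Step 3: +2 new -> 11 infected
Step 4: +3 new -> 14 infected
Step 5: +2 new -> 16 infected
Step 6: +1 new -> 17 infected
Step 7: +0 new -> 17 infected

Answer: 17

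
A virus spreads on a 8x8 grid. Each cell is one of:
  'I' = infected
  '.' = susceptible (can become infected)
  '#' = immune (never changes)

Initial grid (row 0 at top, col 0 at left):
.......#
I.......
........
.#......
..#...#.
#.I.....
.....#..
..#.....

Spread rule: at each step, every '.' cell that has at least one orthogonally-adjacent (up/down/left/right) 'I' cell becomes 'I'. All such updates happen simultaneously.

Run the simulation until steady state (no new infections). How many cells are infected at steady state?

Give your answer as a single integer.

Answer: 57

Derivation:
Step 0 (initial): 2 infected
Step 1: +6 new -> 8 infected
Step 2: +9 new -> 17 infected
Step 3: +11 new -> 28 infected
Step 4: +9 new -> 37 infected
Step 5: +7 new -> 44 infected
Step 6: +7 new -> 51 infected
Step 7: +5 new -> 56 infected
Step 8: +1 new -> 57 infected
Step 9: +0 new -> 57 infected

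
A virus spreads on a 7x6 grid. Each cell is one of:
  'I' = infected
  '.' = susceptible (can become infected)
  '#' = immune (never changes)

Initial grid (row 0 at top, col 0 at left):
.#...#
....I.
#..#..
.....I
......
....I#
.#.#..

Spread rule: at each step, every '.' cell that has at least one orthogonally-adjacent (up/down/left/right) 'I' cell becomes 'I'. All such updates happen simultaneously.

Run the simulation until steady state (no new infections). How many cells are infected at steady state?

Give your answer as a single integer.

Answer: 35

Derivation:
Step 0 (initial): 3 infected
Step 1: +10 new -> 13 infected
Step 2: +6 new -> 19 infected
Step 3: +7 new -> 26 infected
Step 4: +5 new -> 31 infected
Step 5: +4 new -> 35 infected
Step 6: +0 new -> 35 infected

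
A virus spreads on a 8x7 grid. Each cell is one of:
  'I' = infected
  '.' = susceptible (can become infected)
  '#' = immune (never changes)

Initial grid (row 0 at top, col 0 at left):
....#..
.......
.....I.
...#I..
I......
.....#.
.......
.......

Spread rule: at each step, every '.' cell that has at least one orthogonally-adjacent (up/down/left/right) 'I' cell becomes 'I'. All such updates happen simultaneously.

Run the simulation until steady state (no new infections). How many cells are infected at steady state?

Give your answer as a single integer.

Answer: 53

Derivation:
Step 0 (initial): 3 infected
Step 1: +8 new -> 11 infected
Step 2: +13 new -> 24 infected
Step 3: +12 new -> 36 infected
Step 4: +10 new -> 46 infected
Step 5: +6 new -> 52 infected
Step 6: +1 new -> 53 infected
Step 7: +0 new -> 53 infected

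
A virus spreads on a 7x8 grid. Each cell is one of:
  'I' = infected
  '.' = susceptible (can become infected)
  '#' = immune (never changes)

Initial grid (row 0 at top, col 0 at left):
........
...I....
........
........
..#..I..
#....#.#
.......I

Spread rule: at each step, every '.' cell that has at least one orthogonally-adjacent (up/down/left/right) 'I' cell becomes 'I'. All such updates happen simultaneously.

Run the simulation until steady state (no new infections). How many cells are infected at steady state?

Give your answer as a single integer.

Answer: 52

Derivation:
Step 0 (initial): 3 infected
Step 1: +8 new -> 11 infected
Step 2: +15 new -> 26 infected
Step 3: +10 new -> 36 infected
Step 4: +8 new -> 44 infected
Step 5: +5 new -> 49 infected
Step 6: +2 new -> 51 infected
Step 7: +1 new -> 52 infected
Step 8: +0 new -> 52 infected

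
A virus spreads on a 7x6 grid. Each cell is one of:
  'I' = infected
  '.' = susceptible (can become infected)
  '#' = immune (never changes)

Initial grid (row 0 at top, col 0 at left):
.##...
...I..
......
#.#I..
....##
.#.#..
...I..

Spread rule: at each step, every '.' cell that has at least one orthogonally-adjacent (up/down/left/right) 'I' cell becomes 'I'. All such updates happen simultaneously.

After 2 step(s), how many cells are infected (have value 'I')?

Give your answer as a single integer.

Answer: 22

Derivation:
Step 0 (initial): 3 infected
Step 1: +8 new -> 11 infected
Step 2: +11 new -> 22 infected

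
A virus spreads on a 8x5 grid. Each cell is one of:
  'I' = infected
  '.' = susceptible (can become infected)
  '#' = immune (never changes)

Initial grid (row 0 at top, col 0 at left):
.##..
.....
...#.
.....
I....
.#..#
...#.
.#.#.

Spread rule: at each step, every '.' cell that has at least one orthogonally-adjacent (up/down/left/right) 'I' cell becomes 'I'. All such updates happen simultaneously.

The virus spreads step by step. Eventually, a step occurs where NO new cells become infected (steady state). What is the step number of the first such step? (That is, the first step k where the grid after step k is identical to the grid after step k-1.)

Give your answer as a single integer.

Answer: 9

Derivation:
Step 0 (initial): 1 infected
Step 1: +3 new -> 4 infected
Step 2: +4 new -> 8 infected
Step 3: +7 new -> 15 infected
Step 4: +7 new -> 22 infected
Step 5: +3 new -> 25 infected
Step 6: +2 new -> 27 infected
Step 7: +2 new -> 29 infected
Step 8: +1 new -> 30 infected
Step 9: +0 new -> 30 infected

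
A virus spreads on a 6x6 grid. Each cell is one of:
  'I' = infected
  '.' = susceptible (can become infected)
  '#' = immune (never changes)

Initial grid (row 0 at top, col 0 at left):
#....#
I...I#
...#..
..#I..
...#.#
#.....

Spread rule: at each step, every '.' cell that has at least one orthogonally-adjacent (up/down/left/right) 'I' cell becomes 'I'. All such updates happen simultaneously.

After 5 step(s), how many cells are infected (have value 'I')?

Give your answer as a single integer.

Answer: 28

Derivation:
Step 0 (initial): 3 infected
Step 1: +6 new -> 9 infected
Step 2: +8 new -> 17 infected
Step 3: +5 new -> 22 infected
Step 4: +3 new -> 25 infected
Step 5: +3 new -> 28 infected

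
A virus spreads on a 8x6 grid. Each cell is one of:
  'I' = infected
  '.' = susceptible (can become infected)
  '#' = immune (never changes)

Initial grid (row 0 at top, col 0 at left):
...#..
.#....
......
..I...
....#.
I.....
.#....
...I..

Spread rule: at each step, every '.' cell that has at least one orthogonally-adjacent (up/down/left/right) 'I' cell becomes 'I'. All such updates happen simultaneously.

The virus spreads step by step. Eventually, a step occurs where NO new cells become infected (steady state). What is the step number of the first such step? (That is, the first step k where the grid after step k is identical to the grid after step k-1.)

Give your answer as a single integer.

Answer: 7

Derivation:
Step 0 (initial): 3 infected
Step 1: +10 new -> 13 infected
Step 2: +14 new -> 27 infected
Step 3: +7 new -> 34 infected
Step 4: +6 new -> 40 infected
Step 5: +3 new -> 43 infected
Step 6: +1 new -> 44 infected
Step 7: +0 new -> 44 infected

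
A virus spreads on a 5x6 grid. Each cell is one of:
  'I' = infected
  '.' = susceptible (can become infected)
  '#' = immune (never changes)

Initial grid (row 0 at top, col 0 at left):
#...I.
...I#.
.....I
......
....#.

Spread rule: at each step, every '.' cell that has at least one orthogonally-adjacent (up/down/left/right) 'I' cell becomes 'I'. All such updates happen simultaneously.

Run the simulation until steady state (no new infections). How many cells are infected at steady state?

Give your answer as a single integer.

Step 0 (initial): 3 infected
Step 1: +7 new -> 10 infected
Step 2: +6 new -> 16 infected
Step 3: +5 new -> 21 infected
Step 4: +3 new -> 24 infected
Step 5: +2 new -> 26 infected
Step 6: +1 new -> 27 infected
Step 7: +0 new -> 27 infected

Answer: 27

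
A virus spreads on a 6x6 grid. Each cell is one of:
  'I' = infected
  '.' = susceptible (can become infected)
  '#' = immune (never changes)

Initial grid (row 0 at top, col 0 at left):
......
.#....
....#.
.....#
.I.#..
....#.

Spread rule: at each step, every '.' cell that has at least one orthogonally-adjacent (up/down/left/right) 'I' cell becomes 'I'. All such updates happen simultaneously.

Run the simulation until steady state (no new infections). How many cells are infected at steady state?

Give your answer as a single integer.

Answer: 31

Derivation:
Step 0 (initial): 1 infected
Step 1: +4 new -> 5 infected
Step 2: +5 new -> 10 infected
Step 3: +4 new -> 14 infected
Step 4: +4 new -> 18 infected
Step 5: +4 new -> 22 infected
Step 6: +4 new -> 26 infected
Step 7: +3 new -> 29 infected
Step 8: +2 new -> 31 infected
Step 9: +0 new -> 31 infected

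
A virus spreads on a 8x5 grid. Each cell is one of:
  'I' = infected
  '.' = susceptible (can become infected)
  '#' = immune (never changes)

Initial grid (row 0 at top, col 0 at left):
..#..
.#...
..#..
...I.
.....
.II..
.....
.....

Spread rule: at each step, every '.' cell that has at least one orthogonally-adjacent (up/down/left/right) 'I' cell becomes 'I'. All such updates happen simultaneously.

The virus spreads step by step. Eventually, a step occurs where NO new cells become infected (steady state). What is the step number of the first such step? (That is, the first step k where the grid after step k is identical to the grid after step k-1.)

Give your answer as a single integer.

Step 0 (initial): 3 infected
Step 1: +10 new -> 13 infected
Step 2: +10 new -> 23 infected
Step 3: +8 new -> 31 infected
Step 4: +3 new -> 34 infected
Step 5: +1 new -> 35 infected
Step 6: +1 new -> 36 infected
Step 7: +1 new -> 37 infected
Step 8: +0 new -> 37 infected

Answer: 8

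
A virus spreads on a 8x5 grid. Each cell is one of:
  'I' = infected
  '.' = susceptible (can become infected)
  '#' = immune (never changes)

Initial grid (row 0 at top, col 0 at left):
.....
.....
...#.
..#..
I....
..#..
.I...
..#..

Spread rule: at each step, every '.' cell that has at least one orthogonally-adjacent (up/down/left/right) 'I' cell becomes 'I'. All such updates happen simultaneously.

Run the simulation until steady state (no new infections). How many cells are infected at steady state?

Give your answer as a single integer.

Answer: 36

Derivation:
Step 0 (initial): 2 infected
Step 1: +7 new -> 9 infected
Step 2: +5 new -> 14 infected
Step 3: +6 new -> 20 infected
Step 4: +7 new -> 27 infected
Step 5: +3 new -> 30 infected
Step 6: +3 new -> 33 infected
Step 7: +2 new -> 35 infected
Step 8: +1 new -> 36 infected
Step 9: +0 new -> 36 infected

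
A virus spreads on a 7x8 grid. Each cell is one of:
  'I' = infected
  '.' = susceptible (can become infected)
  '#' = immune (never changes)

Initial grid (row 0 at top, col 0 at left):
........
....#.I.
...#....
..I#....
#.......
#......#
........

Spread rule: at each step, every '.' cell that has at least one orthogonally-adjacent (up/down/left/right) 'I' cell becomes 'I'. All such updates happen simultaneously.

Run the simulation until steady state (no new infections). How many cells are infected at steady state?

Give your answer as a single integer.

Step 0 (initial): 2 infected
Step 1: +7 new -> 9 infected
Step 2: +11 new -> 20 infected
Step 3: +13 new -> 33 infected
Step 4: +10 new -> 43 infected
Step 5: +5 new -> 48 infected
Step 6: +2 new -> 50 infected
Step 7: +0 new -> 50 infected

Answer: 50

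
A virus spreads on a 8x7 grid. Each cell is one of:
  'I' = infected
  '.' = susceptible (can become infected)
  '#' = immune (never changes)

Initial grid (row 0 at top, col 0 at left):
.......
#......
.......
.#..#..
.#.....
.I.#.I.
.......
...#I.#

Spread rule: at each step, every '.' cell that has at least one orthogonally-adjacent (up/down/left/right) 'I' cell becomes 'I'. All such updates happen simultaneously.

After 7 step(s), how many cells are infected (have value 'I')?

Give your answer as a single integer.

Step 0 (initial): 3 infected
Step 1: +9 new -> 12 infected
Step 2: +10 new -> 22 infected
Step 3: +7 new -> 29 infected
Step 4: +6 new -> 35 infected
Step 5: +6 new -> 41 infected
Step 6: +5 new -> 46 infected
Step 7: +2 new -> 48 infected

Answer: 48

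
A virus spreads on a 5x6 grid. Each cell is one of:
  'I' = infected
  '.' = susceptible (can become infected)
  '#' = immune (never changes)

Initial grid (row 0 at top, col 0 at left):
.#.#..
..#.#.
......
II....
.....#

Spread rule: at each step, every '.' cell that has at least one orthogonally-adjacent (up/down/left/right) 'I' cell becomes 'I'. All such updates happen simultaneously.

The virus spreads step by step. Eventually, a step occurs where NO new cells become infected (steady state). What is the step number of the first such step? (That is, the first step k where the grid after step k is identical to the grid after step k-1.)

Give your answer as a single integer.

Answer: 9

Derivation:
Step 0 (initial): 2 infected
Step 1: +5 new -> 7 infected
Step 2: +5 new -> 12 infected
Step 3: +4 new -> 16 infected
Step 4: +4 new -> 20 infected
Step 5: +1 new -> 21 infected
Step 6: +1 new -> 22 infected
Step 7: +1 new -> 23 infected
Step 8: +1 new -> 24 infected
Step 9: +0 new -> 24 infected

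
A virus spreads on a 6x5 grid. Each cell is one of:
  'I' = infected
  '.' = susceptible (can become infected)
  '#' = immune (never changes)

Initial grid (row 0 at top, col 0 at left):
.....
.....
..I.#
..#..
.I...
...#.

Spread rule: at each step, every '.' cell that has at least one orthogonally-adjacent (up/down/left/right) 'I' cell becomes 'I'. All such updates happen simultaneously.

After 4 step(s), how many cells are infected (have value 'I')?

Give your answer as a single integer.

Answer: 27

Derivation:
Step 0 (initial): 2 infected
Step 1: +7 new -> 9 infected
Step 2: +9 new -> 18 infected
Step 3: +6 new -> 24 infected
Step 4: +3 new -> 27 infected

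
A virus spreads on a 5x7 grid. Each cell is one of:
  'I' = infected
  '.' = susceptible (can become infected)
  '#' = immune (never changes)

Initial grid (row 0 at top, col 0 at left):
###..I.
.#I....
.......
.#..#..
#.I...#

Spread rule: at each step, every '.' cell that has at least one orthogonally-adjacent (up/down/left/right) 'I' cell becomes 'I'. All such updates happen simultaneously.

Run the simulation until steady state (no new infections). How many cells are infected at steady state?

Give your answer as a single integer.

Step 0 (initial): 3 infected
Step 1: +8 new -> 11 infected
Step 2: +8 new -> 19 infected
Step 3: +5 new -> 24 infected
Step 4: +3 new -> 27 infected
Step 5: +0 new -> 27 infected

Answer: 27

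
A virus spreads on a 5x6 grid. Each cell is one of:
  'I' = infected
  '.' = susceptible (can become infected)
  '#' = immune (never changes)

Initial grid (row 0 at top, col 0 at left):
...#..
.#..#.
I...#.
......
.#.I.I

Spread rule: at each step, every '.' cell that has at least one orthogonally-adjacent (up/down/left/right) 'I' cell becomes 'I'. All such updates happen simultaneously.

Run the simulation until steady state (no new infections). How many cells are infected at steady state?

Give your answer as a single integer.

Step 0 (initial): 3 infected
Step 1: +7 new -> 10 infected
Step 2: +8 new -> 18 infected
Step 3: +4 new -> 22 infected
Step 4: +2 new -> 24 infected
Step 5: +1 new -> 25 infected
Step 6: +0 new -> 25 infected

Answer: 25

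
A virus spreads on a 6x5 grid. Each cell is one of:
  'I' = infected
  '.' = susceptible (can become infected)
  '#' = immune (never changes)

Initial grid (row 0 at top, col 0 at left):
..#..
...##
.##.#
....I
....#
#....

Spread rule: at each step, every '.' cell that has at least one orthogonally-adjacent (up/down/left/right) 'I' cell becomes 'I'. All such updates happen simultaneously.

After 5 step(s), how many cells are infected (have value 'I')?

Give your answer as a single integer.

Step 0 (initial): 1 infected
Step 1: +1 new -> 2 infected
Step 2: +3 new -> 5 infected
Step 3: +3 new -> 8 infected
Step 4: +4 new -> 12 infected
Step 5: +3 new -> 15 infected

Answer: 15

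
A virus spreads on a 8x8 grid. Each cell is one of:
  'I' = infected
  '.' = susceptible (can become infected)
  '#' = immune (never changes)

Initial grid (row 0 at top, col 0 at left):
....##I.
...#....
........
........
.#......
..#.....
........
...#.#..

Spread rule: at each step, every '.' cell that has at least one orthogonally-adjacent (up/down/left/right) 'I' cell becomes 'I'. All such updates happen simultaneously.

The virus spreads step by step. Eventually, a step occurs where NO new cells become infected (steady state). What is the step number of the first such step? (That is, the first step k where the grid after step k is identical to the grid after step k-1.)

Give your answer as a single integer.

Answer: 14

Derivation:
Step 0 (initial): 1 infected
Step 1: +2 new -> 3 infected
Step 2: +3 new -> 6 infected
Step 3: +4 new -> 10 infected
Step 4: +4 new -> 14 infected
Step 5: +5 new -> 19 infected
Step 6: +6 new -> 25 infected
Step 7: +8 new -> 33 infected
Step 8: +8 new -> 41 infected
Step 9: +6 new -> 47 infected
Step 10: +3 new -> 50 infected
Step 11: +3 new -> 53 infected
Step 12: +3 new -> 56 infected
Step 13: +1 new -> 57 infected
Step 14: +0 new -> 57 infected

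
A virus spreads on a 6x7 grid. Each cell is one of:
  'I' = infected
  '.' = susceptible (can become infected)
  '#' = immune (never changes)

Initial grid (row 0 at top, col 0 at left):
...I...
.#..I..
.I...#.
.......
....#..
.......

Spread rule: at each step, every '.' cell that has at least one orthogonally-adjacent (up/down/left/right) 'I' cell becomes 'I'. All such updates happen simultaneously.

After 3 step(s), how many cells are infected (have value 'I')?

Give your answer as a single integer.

Step 0 (initial): 3 infected
Step 1: +8 new -> 11 infected
Step 2: +10 new -> 21 infected
Step 3: +8 new -> 29 infected

Answer: 29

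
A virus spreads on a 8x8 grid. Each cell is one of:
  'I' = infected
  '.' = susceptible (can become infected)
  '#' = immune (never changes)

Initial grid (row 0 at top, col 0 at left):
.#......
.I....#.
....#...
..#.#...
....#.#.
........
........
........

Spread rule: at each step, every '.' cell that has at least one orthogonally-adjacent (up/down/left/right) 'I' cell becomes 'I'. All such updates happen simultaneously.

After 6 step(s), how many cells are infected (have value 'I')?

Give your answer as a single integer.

Answer: 34

Derivation:
Step 0 (initial): 1 infected
Step 1: +3 new -> 4 infected
Step 2: +6 new -> 10 infected
Step 3: +5 new -> 15 infected
Step 4: +6 new -> 21 infected
Step 5: +6 new -> 27 infected
Step 6: +7 new -> 34 infected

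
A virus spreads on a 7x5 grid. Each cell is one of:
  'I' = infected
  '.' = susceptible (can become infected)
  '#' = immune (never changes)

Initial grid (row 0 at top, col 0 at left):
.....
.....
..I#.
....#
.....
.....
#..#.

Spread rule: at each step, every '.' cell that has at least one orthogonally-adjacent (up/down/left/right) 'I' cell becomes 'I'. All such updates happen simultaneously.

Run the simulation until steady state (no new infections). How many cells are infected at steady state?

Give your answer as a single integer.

Answer: 31

Derivation:
Step 0 (initial): 1 infected
Step 1: +3 new -> 4 infected
Step 2: +7 new -> 11 infected
Step 3: +8 new -> 19 infected
Step 4: +8 new -> 27 infected
Step 5: +3 new -> 30 infected
Step 6: +1 new -> 31 infected
Step 7: +0 new -> 31 infected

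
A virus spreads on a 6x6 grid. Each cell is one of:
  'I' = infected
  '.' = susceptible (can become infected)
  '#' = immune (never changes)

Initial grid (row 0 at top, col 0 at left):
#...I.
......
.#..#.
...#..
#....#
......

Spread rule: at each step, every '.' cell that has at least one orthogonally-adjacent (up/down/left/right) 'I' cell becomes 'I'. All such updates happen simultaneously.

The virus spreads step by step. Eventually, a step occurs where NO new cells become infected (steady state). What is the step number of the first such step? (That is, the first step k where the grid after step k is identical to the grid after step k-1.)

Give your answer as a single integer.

Step 0 (initial): 1 infected
Step 1: +3 new -> 4 infected
Step 2: +3 new -> 7 infected
Step 3: +4 new -> 11 infected
Step 4: +3 new -> 14 infected
Step 5: +3 new -> 17 infected
Step 6: +4 new -> 21 infected
Step 7: +5 new -> 26 infected
Step 8: +3 new -> 29 infected
Step 9: +1 new -> 30 infected
Step 10: +0 new -> 30 infected

Answer: 10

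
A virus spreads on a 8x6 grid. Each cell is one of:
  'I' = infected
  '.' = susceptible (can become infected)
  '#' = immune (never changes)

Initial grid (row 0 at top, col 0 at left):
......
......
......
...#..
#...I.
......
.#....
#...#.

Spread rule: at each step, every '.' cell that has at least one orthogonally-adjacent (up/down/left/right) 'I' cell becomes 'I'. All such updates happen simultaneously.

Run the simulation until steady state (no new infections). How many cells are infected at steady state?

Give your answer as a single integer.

Step 0 (initial): 1 infected
Step 1: +4 new -> 5 infected
Step 2: +6 new -> 11 infected
Step 3: +8 new -> 19 infected
Step 4: +9 new -> 28 infected
Step 5: +7 new -> 35 infected
Step 6: +5 new -> 40 infected
Step 7: +2 new -> 42 infected
Step 8: +1 new -> 43 infected
Step 9: +0 new -> 43 infected

Answer: 43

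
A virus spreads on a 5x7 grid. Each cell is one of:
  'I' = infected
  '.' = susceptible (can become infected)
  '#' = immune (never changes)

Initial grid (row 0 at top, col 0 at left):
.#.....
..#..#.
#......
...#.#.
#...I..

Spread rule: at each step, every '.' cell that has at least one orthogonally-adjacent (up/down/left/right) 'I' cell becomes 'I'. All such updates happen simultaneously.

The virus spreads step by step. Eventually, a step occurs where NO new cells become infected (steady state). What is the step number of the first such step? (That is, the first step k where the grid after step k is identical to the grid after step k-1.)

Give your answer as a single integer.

Step 0 (initial): 1 infected
Step 1: +3 new -> 4 infected
Step 2: +3 new -> 7 infected
Step 3: +6 new -> 13 infected
Step 4: +5 new -> 18 infected
Step 5: +5 new -> 23 infected
Step 6: +3 new -> 26 infected
Step 7: +1 new -> 27 infected
Step 8: +1 new -> 28 infected
Step 9: +0 new -> 28 infected

Answer: 9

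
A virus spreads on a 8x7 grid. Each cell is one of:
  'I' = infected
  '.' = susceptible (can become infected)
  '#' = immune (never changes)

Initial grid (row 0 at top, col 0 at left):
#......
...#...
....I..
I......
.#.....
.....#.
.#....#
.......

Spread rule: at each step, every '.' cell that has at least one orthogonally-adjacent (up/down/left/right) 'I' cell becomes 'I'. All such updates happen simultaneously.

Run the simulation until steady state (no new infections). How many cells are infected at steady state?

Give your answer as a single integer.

Answer: 50

Derivation:
Step 0 (initial): 2 infected
Step 1: +7 new -> 9 infected
Step 2: +11 new -> 20 infected
Step 3: +12 new -> 32 infected
Step 4: +8 new -> 40 infected
Step 5: +6 new -> 46 infected
Step 6: +3 new -> 49 infected
Step 7: +1 new -> 50 infected
Step 8: +0 new -> 50 infected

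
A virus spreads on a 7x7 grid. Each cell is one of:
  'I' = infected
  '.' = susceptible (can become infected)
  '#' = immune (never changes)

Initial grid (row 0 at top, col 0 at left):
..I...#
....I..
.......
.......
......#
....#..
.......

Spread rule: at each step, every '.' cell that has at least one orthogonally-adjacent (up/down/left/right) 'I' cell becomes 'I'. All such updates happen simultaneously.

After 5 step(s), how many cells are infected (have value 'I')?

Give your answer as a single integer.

Answer: 35

Derivation:
Step 0 (initial): 2 infected
Step 1: +7 new -> 9 infected
Step 2: +8 new -> 17 infected
Step 3: +7 new -> 24 infected
Step 4: +6 new -> 30 infected
Step 5: +5 new -> 35 infected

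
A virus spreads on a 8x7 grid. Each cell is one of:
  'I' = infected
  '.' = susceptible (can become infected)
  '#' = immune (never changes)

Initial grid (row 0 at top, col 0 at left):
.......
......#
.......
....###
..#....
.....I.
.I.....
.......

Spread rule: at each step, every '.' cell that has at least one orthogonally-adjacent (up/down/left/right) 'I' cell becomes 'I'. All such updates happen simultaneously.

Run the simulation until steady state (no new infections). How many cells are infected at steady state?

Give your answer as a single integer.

Step 0 (initial): 2 infected
Step 1: +8 new -> 10 infected
Step 2: +12 new -> 22 infected
Step 3: +6 new -> 28 infected
Step 4: +4 new -> 32 infected
Step 5: +4 new -> 36 infected
Step 6: +5 new -> 41 infected
Step 7: +5 new -> 46 infected
Step 8: +3 new -> 49 infected
Step 9: +1 new -> 50 infected
Step 10: +1 new -> 51 infected
Step 11: +0 new -> 51 infected

Answer: 51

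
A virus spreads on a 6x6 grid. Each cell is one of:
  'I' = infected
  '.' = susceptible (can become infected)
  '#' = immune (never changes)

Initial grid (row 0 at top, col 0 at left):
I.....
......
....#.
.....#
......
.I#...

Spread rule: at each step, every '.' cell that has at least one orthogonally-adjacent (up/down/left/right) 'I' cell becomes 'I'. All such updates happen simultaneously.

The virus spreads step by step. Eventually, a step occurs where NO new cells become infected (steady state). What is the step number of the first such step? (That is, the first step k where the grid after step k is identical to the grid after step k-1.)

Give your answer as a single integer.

Answer: 8

Derivation:
Step 0 (initial): 2 infected
Step 1: +4 new -> 6 infected
Step 2: +6 new -> 12 infected
Step 3: +6 new -> 18 infected
Step 4: +6 new -> 24 infected
Step 5: +6 new -> 30 infected
Step 6: +2 new -> 32 infected
Step 7: +1 new -> 33 infected
Step 8: +0 new -> 33 infected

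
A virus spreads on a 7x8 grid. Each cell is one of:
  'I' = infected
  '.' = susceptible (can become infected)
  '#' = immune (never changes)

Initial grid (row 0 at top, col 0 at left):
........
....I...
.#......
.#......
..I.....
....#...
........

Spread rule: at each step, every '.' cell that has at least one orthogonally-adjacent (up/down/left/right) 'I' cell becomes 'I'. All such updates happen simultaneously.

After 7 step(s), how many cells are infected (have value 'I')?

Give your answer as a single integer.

Answer: 53

Derivation:
Step 0 (initial): 2 infected
Step 1: +8 new -> 10 infected
Step 2: +14 new -> 24 infected
Step 3: +11 new -> 35 infected
Step 4: +10 new -> 45 infected
Step 5: +5 new -> 50 infected
Step 6: +2 new -> 52 infected
Step 7: +1 new -> 53 infected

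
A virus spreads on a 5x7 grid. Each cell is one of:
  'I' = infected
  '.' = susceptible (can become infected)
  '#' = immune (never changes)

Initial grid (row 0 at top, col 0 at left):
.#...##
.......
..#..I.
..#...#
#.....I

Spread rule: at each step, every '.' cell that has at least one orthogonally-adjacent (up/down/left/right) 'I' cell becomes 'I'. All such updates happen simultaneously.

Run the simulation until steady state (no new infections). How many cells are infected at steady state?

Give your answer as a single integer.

Step 0 (initial): 2 infected
Step 1: +5 new -> 7 infected
Step 2: +5 new -> 12 infected
Step 3: +4 new -> 16 infected
Step 4: +3 new -> 19 infected
Step 5: +3 new -> 22 infected
Step 6: +3 new -> 25 infected
Step 7: +3 new -> 28 infected
Step 8: +0 new -> 28 infected

Answer: 28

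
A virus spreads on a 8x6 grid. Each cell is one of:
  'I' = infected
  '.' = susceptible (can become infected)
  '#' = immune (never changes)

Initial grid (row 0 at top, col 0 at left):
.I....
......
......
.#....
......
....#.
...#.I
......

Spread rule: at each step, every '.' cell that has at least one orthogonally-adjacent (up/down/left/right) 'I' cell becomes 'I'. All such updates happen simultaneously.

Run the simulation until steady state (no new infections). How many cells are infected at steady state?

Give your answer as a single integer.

Answer: 45

Derivation:
Step 0 (initial): 2 infected
Step 1: +6 new -> 8 infected
Step 2: +6 new -> 14 infected
Step 3: +7 new -> 21 infected
Step 4: +9 new -> 30 infected
Step 5: +8 new -> 38 infected
Step 6: +5 new -> 43 infected
Step 7: +2 new -> 45 infected
Step 8: +0 new -> 45 infected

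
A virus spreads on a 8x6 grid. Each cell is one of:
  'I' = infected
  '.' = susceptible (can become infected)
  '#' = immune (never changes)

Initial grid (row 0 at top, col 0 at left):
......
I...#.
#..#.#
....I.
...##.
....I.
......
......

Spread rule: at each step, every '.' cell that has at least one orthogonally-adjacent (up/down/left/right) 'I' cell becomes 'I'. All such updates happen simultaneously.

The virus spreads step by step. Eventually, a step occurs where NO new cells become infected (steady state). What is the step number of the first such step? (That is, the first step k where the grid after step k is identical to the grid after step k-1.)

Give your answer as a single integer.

Step 0 (initial): 3 infected
Step 1: +8 new -> 11 infected
Step 2: +9 new -> 20 infected
Step 3: +9 new -> 29 infected
Step 4: +6 new -> 35 infected
Step 5: +4 new -> 39 infected
Step 6: +2 new -> 41 infected
Step 7: +1 new -> 42 infected
Step 8: +0 new -> 42 infected

Answer: 8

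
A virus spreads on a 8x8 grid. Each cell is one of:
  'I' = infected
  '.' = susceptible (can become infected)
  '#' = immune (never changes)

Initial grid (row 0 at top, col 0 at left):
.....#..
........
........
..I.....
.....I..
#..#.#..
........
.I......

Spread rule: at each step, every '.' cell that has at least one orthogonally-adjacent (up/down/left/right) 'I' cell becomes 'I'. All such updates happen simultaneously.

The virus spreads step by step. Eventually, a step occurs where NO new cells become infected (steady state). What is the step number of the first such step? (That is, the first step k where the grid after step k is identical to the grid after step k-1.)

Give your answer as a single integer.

Step 0 (initial): 3 infected
Step 1: +10 new -> 13 infected
Step 2: +17 new -> 30 infected
Step 3: +14 new -> 44 infected
Step 4: +10 new -> 54 infected
Step 5: +5 new -> 59 infected
Step 6: +1 new -> 60 infected
Step 7: +0 new -> 60 infected

Answer: 7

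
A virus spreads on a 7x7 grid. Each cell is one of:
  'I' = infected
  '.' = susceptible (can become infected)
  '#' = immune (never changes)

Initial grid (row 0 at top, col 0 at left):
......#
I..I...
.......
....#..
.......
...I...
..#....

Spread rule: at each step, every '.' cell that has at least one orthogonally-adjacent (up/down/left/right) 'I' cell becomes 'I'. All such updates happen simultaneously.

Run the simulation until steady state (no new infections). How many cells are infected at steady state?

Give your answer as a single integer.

Step 0 (initial): 3 infected
Step 1: +11 new -> 14 infected
Step 2: +14 new -> 28 infected
Step 3: +12 new -> 40 infected
Step 4: +5 new -> 45 infected
Step 5: +1 new -> 46 infected
Step 6: +0 new -> 46 infected

Answer: 46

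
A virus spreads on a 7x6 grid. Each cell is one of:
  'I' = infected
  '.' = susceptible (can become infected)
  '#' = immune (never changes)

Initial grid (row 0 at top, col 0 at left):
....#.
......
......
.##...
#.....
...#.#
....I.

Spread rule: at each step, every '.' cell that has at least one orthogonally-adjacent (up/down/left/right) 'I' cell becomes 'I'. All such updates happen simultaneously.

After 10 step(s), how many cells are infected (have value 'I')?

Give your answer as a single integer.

Step 0 (initial): 1 infected
Step 1: +3 new -> 4 infected
Step 2: +2 new -> 6 infected
Step 3: +5 new -> 11 infected
Step 4: +6 new -> 17 infected
Step 5: +5 new -> 22 infected
Step 6: +3 new -> 25 infected
Step 7: +4 new -> 29 infected
Step 8: +3 new -> 32 infected
Step 9: +3 new -> 35 infected
Step 10: +1 new -> 36 infected

Answer: 36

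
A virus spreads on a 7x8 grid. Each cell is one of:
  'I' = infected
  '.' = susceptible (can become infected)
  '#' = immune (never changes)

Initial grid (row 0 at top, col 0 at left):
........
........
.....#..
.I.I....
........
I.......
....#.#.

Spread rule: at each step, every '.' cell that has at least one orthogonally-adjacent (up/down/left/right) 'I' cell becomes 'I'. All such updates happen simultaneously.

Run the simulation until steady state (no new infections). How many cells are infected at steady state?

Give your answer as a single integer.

Step 0 (initial): 3 infected
Step 1: +10 new -> 13 infected
Step 2: +11 new -> 24 infected
Step 3: +10 new -> 34 infected
Step 4: +8 new -> 42 infected
Step 5: +6 new -> 48 infected
Step 6: +3 new -> 51 infected
Step 7: +2 new -> 53 infected
Step 8: +0 new -> 53 infected

Answer: 53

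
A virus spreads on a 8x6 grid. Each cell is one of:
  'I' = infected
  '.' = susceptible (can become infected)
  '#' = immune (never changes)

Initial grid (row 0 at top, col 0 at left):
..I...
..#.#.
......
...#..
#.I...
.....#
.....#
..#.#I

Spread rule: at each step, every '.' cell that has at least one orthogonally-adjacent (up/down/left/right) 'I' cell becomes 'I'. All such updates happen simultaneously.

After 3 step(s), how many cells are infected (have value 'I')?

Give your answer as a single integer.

Answer: 30

Derivation:
Step 0 (initial): 3 infected
Step 1: +6 new -> 9 infected
Step 2: +10 new -> 19 infected
Step 3: +11 new -> 30 infected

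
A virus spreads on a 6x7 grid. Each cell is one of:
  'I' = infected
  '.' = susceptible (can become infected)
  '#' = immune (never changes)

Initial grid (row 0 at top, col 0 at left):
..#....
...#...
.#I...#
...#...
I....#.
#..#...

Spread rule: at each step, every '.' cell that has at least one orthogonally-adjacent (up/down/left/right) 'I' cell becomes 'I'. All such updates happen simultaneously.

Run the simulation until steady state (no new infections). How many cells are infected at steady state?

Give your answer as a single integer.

Answer: 34

Derivation:
Step 0 (initial): 2 infected
Step 1: +5 new -> 7 infected
Step 2: +6 new -> 13 infected
Step 3: +7 new -> 20 infected
Step 4: +5 new -> 25 infected
Step 5: +5 new -> 30 infected
Step 6: +3 new -> 33 infected
Step 7: +1 new -> 34 infected
Step 8: +0 new -> 34 infected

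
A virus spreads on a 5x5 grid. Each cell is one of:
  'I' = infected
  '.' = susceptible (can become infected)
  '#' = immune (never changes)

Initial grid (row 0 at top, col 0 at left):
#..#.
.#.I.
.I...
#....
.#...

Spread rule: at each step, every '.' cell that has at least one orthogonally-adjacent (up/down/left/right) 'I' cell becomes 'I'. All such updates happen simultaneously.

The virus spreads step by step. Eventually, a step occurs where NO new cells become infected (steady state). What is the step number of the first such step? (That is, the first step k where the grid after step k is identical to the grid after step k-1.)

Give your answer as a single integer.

Answer: 5

Derivation:
Step 0 (initial): 2 infected
Step 1: +6 new -> 8 infected
Step 2: +6 new -> 14 infected
Step 3: +4 new -> 18 infected
Step 4: +1 new -> 19 infected
Step 5: +0 new -> 19 infected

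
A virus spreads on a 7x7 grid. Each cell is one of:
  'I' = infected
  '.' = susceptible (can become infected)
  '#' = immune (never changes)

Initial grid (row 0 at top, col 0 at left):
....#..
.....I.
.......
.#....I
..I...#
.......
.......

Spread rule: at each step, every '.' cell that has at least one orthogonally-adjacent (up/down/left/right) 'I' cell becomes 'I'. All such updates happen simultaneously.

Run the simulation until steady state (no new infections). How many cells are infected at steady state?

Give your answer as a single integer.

Answer: 46

Derivation:
Step 0 (initial): 3 infected
Step 1: +10 new -> 13 infected
Step 2: +12 new -> 25 infected
Step 3: +10 new -> 35 infected
Step 4: +7 new -> 42 infected
Step 5: +3 new -> 45 infected
Step 6: +1 new -> 46 infected
Step 7: +0 new -> 46 infected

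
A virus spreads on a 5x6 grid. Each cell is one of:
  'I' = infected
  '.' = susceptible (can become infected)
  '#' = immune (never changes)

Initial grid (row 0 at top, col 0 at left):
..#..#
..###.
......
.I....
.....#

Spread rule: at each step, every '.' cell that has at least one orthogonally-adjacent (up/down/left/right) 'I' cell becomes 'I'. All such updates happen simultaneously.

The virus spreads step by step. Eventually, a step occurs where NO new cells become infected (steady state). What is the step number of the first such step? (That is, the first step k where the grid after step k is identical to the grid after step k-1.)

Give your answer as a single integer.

Answer: 7

Derivation:
Step 0 (initial): 1 infected
Step 1: +4 new -> 5 infected
Step 2: +6 new -> 11 infected
Step 3: +5 new -> 16 infected
Step 4: +4 new -> 20 infected
Step 5: +1 new -> 21 infected
Step 6: +1 new -> 22 infected
Step 7: +0 new -> 22 infected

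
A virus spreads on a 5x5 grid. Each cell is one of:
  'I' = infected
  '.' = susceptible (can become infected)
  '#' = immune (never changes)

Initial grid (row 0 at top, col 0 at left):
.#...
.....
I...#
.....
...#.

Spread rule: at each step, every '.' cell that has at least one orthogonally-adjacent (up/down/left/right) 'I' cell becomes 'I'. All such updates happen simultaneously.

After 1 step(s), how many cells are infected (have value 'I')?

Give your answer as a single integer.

Answer: 4

Derivation:
Step 0 (initial): 1 infected
Step 1: +3 new -> 4 infected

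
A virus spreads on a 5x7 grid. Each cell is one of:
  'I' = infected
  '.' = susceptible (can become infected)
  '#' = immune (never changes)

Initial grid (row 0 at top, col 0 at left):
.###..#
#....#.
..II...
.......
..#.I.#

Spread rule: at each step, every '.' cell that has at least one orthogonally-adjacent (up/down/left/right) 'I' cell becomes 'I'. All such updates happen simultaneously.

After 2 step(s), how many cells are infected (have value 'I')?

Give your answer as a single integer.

Answer: 18

Derivation:
Step 0 (initial): 3 infected
Step 1: +9 new -> 12 infected
Step 2: +6 new -> 18 infected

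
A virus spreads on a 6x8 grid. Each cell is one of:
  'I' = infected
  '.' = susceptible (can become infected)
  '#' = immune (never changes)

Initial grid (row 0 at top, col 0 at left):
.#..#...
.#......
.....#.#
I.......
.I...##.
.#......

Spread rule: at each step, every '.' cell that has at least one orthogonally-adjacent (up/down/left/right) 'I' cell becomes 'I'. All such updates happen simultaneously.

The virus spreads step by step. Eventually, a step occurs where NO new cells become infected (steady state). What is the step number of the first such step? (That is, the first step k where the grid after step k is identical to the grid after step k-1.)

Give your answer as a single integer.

Answer: 11

Derivation:
Step 0 (initial): 2 infected
Step 1: +4 new -> 6 infected
Step 2: +6 new -> 12 infected
Step 3: +5 new -> 17 infected
Step 4: +4 new -> 21 infected
Step 5: +5 new -> 26 infected
Step 6: +4 new -> 30 infected
Step 7: +4 new -> 34 infected
Step 8: +3 new -> 37 infected
Step 9: +2 new -> 39 infected
Step 10: +1 new -> 40 infected
Step 11: +0 new -> 40 infected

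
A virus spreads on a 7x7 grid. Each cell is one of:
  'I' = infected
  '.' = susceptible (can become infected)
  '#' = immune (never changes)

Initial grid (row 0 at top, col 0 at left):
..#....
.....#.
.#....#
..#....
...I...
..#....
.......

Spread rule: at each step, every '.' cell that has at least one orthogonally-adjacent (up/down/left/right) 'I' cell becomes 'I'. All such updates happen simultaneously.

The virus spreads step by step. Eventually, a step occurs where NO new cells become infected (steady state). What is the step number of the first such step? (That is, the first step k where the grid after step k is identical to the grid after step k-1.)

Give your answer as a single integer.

Answer: 9

Derivation:
Step 0 (initial): 1 infected
Step 1: +4 new -> 5 infected
Step 2: +6 new -> 11 infected
Step 3: +11 new -> 22 infected
Step 4: +10 new -> 32 infected
Step 5: +5 new -> 37 infected
Step 6: +3 new -> 40 infected
Step 7: +2 new -> 42 infected
Step 8: +1 new -> 43 infected
Step 9: +0 new -> 43 infected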